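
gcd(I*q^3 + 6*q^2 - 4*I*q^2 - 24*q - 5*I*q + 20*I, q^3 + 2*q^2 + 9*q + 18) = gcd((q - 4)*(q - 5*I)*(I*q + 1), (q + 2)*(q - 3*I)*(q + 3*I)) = 1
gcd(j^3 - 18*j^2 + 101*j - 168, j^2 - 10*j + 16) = j - 8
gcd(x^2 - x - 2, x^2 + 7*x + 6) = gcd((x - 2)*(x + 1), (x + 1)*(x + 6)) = x + 1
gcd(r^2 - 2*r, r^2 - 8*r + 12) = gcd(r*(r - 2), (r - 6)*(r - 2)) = r - 2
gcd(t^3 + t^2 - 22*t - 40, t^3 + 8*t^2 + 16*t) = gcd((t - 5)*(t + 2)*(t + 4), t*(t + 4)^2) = t + 4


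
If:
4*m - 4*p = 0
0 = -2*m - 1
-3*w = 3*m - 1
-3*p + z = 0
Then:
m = -1/2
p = -1/2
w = 5/6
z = -3/2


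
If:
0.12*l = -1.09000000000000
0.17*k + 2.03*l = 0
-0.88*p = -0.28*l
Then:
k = 108.47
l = -9.08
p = -2.89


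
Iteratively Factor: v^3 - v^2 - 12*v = (v + 3)*(v^2 - 4*v) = v*(v + 3)*(v - 4)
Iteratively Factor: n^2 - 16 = (n - 4)*(n + 4)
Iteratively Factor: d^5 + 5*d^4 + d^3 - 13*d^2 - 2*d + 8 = (d - 1)*(d^4 + 6*d^3 + 7*d^2 - 6*d - 8) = (d - 1)*(d + 2)*(d^3 + 4*d^2 - d - 4) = (d - 1)*(d + 2)*(d + 4)*(d^2 - 1) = (d - 1)*(d + 1)*(d + 2)*(d + 4)*(d - 1)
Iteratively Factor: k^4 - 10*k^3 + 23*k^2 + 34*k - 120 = (k - 3)*(k^3 - 7*k^2 + 2*k + 40) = (k - 4)*(k - 3)*(k^2 - 3*k - 10) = (k - 4)*(k - 3)*(k + 2)*(k - 5)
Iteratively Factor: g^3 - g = (g - 1)*(g^2 + g) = g*(g - 1)*(g + 1)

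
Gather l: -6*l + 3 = 3 - 6*l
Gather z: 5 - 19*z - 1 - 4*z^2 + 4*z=-4*z^2 - 15*z + 4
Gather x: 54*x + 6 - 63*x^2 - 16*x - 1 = -63*x^2 + 38*x + 5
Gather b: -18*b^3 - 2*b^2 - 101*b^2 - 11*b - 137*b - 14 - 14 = -18*b^3 - 103*b^2 - 148*b - 28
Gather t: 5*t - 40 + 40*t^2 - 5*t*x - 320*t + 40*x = 40*t^2 + t*(-5*x - 315) + 40*x - 40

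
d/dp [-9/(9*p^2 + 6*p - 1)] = 54*(3*p + 1)/(9*p^2 + 6*p - 1)^2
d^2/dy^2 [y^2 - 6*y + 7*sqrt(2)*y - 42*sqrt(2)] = 2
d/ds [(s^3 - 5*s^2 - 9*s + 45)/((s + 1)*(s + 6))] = (s^4 + 14*s^3 - 8*s^2 - 150*s - 369)/(s^4 + 14*s^3 + 61*s^2 + 84*s + 36)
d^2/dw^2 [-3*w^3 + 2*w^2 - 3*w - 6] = 4 - 18*w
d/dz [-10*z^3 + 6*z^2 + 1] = 6*z*(2 - 5*z)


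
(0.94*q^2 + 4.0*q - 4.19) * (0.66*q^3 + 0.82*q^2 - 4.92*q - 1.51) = 0.6204*q^5 + 3.4108*q^4 - 4.1102*q^3 - 24.5352*q^2 + 14.5748*q + 6.3269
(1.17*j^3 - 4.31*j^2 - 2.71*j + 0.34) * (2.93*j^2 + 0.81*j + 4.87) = 3.4281*j^5 - 11.6806*j^4 - 5.7335*j^3 - 22.1886*j^2 - 12.9223*j + 1.6558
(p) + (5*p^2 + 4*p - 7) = 5*p^2 + 5*p - 7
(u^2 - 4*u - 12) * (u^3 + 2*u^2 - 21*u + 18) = u^5 - 2*u^4 - 41*u^3 + 78*u^2 + 180*u - 216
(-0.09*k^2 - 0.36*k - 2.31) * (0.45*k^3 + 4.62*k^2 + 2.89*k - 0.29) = -0.0405*k^5 - 0.5778*k^4 - 2.9628*k^3 - 11.6865*k^2 - 6.5715*k + 0.6699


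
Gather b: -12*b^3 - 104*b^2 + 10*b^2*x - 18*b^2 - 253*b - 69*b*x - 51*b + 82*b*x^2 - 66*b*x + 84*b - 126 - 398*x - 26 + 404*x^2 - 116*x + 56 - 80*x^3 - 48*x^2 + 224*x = -12*b^3 + b^2*(10*x - 122) + b*(82*x^2 - 135*x - 220) - 80*x^3 + 356*x^2 - 290*x - 96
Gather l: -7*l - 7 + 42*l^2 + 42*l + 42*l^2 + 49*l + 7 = 84*l^2 + 84*l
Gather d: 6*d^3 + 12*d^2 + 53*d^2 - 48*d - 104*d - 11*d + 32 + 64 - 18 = 6*d^3 + 65*d^2 - 163*d + 78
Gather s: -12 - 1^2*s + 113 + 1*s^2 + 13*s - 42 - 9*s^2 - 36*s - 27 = -8*s^2 - 24*s + 32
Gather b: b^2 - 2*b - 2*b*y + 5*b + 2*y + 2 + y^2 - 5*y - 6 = b^2 + b*(3 - 2*y) + y^2 - 3*y - 4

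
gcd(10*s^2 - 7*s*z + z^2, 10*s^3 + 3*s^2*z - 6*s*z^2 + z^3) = 10*s^2 - 7*s*z + z^2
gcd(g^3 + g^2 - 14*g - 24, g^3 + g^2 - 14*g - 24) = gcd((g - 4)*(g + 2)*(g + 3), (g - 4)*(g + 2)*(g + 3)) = g^3 + g^2 - 14*g - 24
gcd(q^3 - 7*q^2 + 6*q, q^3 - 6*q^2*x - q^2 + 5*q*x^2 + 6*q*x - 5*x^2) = q - 1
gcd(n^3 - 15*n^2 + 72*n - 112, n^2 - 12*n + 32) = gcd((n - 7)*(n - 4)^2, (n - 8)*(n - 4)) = n - 4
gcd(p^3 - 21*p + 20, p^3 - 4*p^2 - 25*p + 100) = p^2 + p - 20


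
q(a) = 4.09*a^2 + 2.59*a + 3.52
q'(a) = 8.18*a + 2.59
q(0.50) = 5.84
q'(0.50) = 6.68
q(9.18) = 371.97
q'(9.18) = 77.68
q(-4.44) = 72.65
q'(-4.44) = -33.73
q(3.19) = 53.40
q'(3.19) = 28.68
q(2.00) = 25.06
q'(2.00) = 18.95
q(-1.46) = 8.46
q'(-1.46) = -9.35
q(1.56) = 17.51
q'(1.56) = 15.35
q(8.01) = 286.68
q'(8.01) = 68.11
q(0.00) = 3.52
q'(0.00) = 2.59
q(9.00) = 358.12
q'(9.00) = 76.21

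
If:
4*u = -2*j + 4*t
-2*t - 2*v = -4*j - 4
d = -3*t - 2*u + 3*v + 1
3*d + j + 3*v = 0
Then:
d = 9/26 - 35*v/26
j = 27*v/26 - 27/26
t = 14*v/13 - 1/13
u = 29*v/52 + 23/52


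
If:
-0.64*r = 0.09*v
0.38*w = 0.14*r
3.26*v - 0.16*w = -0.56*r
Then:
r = 0.00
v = 0.00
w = 0.00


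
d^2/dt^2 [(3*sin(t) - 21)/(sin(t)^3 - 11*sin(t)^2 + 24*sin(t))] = 6*(-2*sin(t)^4 + 48*sin(t)^3 - 433*sin(t)^2 + 1655*sin(t) - 2059 - 1029/sin(t) + 5544/sin(t)^2 - 4032/sin(t)^3)/((sin(t) - 8)^3*(sin(t) - 3)^3)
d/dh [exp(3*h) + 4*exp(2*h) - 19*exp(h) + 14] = (3*exp(2*h) + 8*exp(h) - 19)*exp(h)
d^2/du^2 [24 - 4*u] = 0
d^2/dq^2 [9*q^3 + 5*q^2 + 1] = 54*q + 10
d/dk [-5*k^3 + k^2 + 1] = k*(2 - 15*k)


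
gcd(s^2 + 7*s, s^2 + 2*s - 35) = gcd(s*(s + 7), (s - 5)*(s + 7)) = s + 7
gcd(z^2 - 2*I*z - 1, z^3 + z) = z - I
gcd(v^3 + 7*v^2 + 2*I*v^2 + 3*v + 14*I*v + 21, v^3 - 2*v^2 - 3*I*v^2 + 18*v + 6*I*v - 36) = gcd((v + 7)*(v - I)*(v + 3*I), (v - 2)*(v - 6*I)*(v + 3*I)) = v + 3*I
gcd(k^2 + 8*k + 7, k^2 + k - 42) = k + 7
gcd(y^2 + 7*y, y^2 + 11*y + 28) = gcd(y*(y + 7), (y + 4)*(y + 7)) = y + 7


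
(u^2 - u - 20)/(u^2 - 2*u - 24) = (u - 5)/(u - 6)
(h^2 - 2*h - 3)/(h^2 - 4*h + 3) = (h + 1)/(h - 1)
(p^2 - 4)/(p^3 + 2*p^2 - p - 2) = (p - 2)/(p^2 - 1)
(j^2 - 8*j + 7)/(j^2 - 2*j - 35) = (j - 1)/(j + 5)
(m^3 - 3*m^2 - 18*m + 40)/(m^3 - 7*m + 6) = (m^2 - m - 20)/(m^2 + 2*m - 3)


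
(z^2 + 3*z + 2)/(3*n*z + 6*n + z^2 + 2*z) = (z + 1)/(3*n + z)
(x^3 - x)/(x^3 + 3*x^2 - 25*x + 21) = x*(x + 1)/(x^2 + 4*x - 21)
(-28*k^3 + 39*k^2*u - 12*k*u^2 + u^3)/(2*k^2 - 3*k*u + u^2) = (28*k^2 - 11*k*u + u^2)/(-2*k + u)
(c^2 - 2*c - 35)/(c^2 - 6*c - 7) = (c + 5)/(c + 1)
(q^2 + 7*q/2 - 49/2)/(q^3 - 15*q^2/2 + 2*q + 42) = (q + 7)/(q^2 - 4*q - 12)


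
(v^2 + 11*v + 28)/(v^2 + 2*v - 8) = (v + 7)/(v - 2)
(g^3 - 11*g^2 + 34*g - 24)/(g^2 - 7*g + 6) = g - 4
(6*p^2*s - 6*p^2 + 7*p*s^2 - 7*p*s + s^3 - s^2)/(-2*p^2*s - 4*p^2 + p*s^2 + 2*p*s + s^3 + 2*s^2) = (6*p^2*s - 6*p^2 + 7*p*s^2 - 7*p*s + s^3 - s^2)/(-2*p^2*s - 4*p^2 + p*s^2 + 2*p*s + s^3 + 2*s^2)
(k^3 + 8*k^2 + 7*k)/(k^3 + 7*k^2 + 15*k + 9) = k*(k + 7)/(k^2 + 6*k + 9)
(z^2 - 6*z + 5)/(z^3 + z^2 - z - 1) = (z - 5)/(z^2 + 2*z + 1)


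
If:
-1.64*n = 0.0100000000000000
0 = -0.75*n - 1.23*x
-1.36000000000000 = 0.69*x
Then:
No Solution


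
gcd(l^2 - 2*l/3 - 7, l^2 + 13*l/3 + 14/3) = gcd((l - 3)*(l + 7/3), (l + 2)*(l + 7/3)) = l + 7/3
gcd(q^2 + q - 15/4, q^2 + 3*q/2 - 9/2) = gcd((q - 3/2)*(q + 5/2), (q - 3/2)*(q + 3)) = q - 3/2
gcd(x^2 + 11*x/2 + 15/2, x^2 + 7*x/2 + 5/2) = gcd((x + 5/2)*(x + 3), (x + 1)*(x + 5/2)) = x + 5/2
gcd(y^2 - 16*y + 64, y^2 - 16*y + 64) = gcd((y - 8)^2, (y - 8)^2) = y^2 - 16*y + 64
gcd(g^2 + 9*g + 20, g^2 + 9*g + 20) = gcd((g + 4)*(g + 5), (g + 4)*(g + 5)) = g^2 + 9*g + 20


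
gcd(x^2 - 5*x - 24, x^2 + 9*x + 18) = x + 3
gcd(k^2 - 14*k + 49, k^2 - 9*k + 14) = k - 7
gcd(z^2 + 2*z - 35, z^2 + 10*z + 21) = z + 7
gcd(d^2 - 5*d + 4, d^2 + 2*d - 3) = d - 1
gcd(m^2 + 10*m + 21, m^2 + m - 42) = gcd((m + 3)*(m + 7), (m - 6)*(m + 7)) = m + 7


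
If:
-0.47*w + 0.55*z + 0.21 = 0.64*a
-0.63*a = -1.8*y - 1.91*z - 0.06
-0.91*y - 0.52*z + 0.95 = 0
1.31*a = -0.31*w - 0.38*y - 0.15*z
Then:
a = 0.10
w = -2.18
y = 2.26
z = -2.13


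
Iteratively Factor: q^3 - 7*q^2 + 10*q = (q - 2)*(q^2 - 5*q) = (q - 5)*(q - 2)*(q)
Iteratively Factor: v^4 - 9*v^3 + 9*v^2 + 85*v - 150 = (v - 5)*(v^3 - 4*v^2 - 11*v + 30) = (v - 5)^2*(v^2 + v - 6) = (v - 5)^2*(v - 2)*(v + 3)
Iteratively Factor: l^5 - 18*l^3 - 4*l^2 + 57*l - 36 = (l - 1)*(l^4 + l^3 - 17*l^2 - 21*l + 36) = (l - 4)*(l - 1)*(l^3 + 5*l^2 + 3*l - 9) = (l - 4)*(l - 1)^2*(l^2 + 6*l + 9) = (l - 4)*(l - 1)^2*(l + 3)*(l + 3)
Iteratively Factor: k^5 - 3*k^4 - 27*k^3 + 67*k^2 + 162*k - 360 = (k - 5)*(k^4 + 2*k^3 - 17*k^2 - 18*k + 72) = (k - 5)*(k + 3)*(k^3 - k^2 - 14*k + 24) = (k - 5)*(k - 2)*(k + 3)*(k^2 + k - 12) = (k - 5)*(k - 2)*(k + 3)*(k + 4)*(k - 3)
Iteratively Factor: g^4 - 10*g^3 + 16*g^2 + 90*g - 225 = (g - 5)*(g^3 - 5*g^2 - 9*g + 45) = (g - 5)*(g - 3)*(g^2 - 2*g - 15) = (g - 5)^2*(g - 3)*(g + 3)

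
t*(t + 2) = t^2 + 2*t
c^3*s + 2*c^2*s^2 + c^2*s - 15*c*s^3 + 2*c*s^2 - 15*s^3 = (c - 3*s)*(c + 5*s)*(c*s + s)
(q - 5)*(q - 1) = q^2 - 6*q + 5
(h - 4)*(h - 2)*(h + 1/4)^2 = h^4 - 11*h^3/2 + 81*h^2/16 + 29*h/8 + 1/2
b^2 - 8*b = b*(b - 8)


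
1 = 1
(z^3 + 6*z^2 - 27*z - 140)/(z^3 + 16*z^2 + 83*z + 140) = (z - 5)/(z + 5)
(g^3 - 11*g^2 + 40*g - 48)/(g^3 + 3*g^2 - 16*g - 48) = (g^2 - 7*g + 12)/(g^2 + 7*g + 12)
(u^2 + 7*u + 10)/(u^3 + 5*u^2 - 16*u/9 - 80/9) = 9*(u + 2)/(9*u^2 - 16)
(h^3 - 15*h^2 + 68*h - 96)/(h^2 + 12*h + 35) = (h^3 - 15*h^2 + 68*h - 96)/(h^2 + 12*h + 35)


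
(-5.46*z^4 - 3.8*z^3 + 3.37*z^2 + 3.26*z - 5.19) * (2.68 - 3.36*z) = 18.3456*z^5 - 1.8648*z^4 - 21.5072*z^3 - 1.922*z^2 + 26.1752*z - 13.9092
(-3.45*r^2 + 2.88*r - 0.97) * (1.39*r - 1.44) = -4.7955*r^3 + 8.9712*r^2 - 5.4955*r + 1.3968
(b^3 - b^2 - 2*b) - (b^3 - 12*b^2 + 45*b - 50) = 11*b^2 - 47*b + 50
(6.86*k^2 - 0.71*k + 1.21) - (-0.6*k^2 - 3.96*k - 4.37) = 7.46*k^2 + 3.25*k + 5.58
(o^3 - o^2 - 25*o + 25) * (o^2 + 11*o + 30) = o^5 + 10*o^4 - 6*o^3 - 280*o^2 - 475*o + 750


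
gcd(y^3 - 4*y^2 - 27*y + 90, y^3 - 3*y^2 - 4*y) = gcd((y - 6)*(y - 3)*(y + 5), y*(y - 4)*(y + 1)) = 1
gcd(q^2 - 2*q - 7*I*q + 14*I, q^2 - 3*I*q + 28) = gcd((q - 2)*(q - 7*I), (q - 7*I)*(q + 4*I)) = q - 7*I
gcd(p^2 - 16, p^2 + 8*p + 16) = p + 4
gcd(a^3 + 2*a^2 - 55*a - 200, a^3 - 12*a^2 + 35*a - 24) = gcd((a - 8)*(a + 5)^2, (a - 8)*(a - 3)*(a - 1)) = a - 8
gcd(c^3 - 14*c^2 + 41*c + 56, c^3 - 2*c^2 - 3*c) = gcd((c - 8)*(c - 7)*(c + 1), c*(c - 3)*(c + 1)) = c + 1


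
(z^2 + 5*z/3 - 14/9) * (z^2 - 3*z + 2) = z^4 - 4*z^3/3 - 41*z^2/9 + 8*z - 28/9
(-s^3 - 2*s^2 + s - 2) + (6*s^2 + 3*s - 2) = -s^3 + 4*s^2 + 4*s - 4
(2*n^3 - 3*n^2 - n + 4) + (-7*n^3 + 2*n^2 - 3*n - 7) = -5*n^3 - n^2 - 4*n - 3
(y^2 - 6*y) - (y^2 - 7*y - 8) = y + 8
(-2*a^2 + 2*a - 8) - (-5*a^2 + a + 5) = 3*a^2 + a - 13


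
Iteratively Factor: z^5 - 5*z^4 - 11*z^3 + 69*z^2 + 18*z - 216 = (z - 3)*(z^4 - 2*z^3 - 17*z^2 + 18*z + 72) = (z - 3)*(z + 3)*(z^3 - 5*z^2 - 2*z + 24) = (z - 4)*(z - 3)*(z + 3)*(z^2 - z - 6) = (z - 4)*(z - 3)^2*(z + 3)*(z + 2)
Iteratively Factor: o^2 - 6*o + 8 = (o - 2)*(o - 4)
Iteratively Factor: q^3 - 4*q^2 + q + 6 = (q + 1)*(q^2 - 5*q + 6) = (q - 3)*(q + 1)*(q - 2)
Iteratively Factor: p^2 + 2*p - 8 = (p - 2)*(p + 4)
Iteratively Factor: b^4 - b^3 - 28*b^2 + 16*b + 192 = (b + 3)*(b^3 - 4*b^2 - 16*b + 64) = (b - 4)*(b + 3)*(b^2 - 16) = (b - 4)*(b + 3)*(b + 4)*(b - 4)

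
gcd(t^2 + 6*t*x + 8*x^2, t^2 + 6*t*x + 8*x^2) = t^2 + 6*t*x + 8*x^2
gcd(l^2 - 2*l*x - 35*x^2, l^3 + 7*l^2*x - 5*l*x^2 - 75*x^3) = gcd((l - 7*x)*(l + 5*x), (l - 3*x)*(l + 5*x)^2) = l + 5*x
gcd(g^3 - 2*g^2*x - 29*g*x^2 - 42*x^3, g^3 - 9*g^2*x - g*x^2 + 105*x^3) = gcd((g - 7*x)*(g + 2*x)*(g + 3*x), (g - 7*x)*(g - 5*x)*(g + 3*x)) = -g^2 + 4*g*x + 21*x^2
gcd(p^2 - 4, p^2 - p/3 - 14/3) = p + 2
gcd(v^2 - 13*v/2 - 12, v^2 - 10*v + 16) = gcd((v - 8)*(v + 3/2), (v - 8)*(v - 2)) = v - 8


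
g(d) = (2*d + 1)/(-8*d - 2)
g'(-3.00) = 0.01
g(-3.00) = -0.23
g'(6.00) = 0.00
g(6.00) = -0.26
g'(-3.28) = 0.01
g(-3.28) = -0.23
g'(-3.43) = 0.01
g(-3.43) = -0.23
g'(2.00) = 0.01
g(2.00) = -0.28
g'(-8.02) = 0.00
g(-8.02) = -0.24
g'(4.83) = 0.00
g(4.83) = -0.26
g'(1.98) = 0.01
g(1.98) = -0.28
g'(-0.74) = 0.26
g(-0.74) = -0.12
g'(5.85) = 0.00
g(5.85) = -0.26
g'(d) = 2/(-8*d - 2) + 8*(2*d + 1)/(-8*d - 2)^2 = (4*d + 1)^(-2)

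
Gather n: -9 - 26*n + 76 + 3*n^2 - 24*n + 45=3*n^2 - 50*n + 112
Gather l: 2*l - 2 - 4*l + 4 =2 - 2*l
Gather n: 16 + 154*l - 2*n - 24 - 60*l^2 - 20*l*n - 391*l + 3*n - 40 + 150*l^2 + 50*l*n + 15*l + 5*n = 90*l^2 - 222*l + n*(30*l + 6) - 48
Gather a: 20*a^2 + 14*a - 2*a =20*a^2 + 12*a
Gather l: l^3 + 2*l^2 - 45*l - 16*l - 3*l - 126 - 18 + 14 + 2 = l^3 + 2*l^2 - 64*l - 128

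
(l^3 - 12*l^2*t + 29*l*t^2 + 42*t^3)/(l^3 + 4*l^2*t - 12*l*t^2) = (l^3 - 12*l^2*t + 29*l*t^2 + 42*t^3)/(l*(l^2 + 4*l*t - 12*t^2))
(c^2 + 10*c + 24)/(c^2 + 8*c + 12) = (c + 4)/(c + 2)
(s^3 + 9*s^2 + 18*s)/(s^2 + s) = (s^2 + 9*s + 18)/(s + 1)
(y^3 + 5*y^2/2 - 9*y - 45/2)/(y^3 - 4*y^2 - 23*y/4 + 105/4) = 2*(y + 3)/(2*y - 7)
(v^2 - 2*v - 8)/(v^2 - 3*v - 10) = (v - 4)/(v - 5)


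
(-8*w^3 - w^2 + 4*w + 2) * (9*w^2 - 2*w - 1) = -72*w^5 + 7*w^4 + 46*w^3 + 11*w^2 - 8*w - 2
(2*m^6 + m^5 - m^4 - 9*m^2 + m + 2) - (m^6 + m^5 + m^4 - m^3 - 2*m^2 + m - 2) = m^6 - 2*m^4 + m^3 - 7*m^2 + 4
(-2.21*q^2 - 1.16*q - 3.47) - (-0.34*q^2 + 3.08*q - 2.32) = -1.87*q^2 - 4.24*q - 1.15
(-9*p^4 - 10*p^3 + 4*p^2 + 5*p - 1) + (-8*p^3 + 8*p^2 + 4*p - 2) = -9*p^4 - 18*p^3 + 12*p^2 + 9*p - 3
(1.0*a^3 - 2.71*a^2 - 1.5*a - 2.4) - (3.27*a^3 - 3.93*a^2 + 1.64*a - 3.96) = -2.27*a^3 + 1.22*a^2 - 3.14*a + 1.56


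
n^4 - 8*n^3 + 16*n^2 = n^2*(n - 4)^2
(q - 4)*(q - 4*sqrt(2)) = q^2 - 4*sqrt(2)*q - 4*q + 16*sqrt(2)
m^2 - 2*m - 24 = (m - 6)*(m + 4)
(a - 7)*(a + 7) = a^2 - 49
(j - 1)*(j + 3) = j^2 + 2*j - 3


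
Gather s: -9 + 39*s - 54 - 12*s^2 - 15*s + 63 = -12*s^2 + 24*s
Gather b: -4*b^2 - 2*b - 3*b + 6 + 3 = -4*b^2 - 5*b + 9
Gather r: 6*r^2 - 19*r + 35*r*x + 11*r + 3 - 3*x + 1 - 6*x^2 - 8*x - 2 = 6*r^2 + r*(35*x - 8) - 6*x^2 - 11*x + 2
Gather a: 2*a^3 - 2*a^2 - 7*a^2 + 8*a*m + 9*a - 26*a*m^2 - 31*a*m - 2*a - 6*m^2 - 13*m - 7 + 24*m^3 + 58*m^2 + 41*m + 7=2*a^3 - 9*a^2 + a*(-26*m^2 - 23*m + 7) + 24*m^3 + 52*m^2 + 28*m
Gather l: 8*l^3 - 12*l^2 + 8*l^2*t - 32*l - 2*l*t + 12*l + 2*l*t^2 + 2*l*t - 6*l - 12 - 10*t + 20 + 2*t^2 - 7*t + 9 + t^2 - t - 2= 8*l^3 + l^2*(8*t - 12) + l*(2*t^2 - 26) + 3*t^2 - 18*t + 15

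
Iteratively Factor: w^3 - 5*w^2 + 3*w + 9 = (w - 3)*(w^2 - 2*w - 3) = (w - 3)^2*(w + 1)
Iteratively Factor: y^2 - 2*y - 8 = (y - 4)*(y + 2)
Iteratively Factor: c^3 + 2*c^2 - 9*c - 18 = (c + 3)*(c^2 - c - 6) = (c - 3)*(c + 3)*(c + 2)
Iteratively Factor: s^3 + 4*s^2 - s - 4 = (s - 1)*(s^2 + 5*s + 4) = (s - 1)*(s + 1)*(s + 4)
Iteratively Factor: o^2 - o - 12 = (o - 4)*(o + 3)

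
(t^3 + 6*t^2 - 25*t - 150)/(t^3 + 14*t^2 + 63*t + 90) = (t - 5)/(t + 3)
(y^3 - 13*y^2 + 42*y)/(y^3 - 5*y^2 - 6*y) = (y - 7)/(y + 1)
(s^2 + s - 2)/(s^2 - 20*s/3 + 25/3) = 3*(s^2 + s - 2)/(3*s^2 - 20*s + 25)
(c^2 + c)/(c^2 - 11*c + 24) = c*(c + 1)/(c^2 - 11*c + 24)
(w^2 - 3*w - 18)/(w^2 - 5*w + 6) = (w^2 - 3*w - 18)/(w^2 - 5*w + 6)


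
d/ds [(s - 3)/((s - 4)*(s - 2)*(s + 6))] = (-2*s^3 + 9*s^2 - 36)/(s^6 - 56*s^4 + 96*s^3 + 784*s^2 - 2688*s + 2304)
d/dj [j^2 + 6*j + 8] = 2*j + 6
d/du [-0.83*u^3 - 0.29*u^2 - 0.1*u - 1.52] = -2.49*u^2 - 0.58*u - 0.1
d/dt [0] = 0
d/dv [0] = 0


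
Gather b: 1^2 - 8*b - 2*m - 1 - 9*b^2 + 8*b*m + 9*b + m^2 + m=-9*b^2 + b*(8*m + 1) + m^2 - m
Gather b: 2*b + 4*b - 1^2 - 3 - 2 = 6*b - 6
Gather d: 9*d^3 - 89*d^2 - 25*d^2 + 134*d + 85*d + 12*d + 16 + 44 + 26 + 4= 9*d^3 - 114*d^2 + 231*d + 90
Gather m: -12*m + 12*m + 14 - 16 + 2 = 0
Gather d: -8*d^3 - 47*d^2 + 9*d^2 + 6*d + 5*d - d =-8*d^3 - 38*d^2 + 10*d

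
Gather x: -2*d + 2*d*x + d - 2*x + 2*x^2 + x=-d + 2*x^2 + x*(2*d - 1)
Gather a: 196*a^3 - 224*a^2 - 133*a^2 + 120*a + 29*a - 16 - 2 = 196*a^3 - 357*a^2 + 149*a - 18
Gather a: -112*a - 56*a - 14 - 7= -168*a - 21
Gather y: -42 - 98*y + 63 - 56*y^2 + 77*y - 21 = -56*y^2 - 21*y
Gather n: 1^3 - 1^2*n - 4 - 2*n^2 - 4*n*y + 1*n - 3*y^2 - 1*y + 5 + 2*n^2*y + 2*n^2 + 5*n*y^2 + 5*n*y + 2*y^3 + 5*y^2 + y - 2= 2*n^2*y + n*(5*y^2 + y) + 2*y^3 + 2*y^2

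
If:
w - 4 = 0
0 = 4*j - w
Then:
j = 1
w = 4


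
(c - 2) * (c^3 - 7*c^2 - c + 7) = c^4 - 9*c^3 + 13*c^2 + 9*c - 14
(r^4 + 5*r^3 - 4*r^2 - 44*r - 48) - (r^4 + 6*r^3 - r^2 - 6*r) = -r^3 - 3*r^2 - 38*r - 48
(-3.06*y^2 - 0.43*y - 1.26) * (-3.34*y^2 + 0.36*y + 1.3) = 10.2204*y^4 + 0.3346*y^3 + 0.0755999999999997*y^2 - 1.0126*y - 1.638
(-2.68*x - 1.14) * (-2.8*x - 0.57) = 7.504*x^2 + 4.7196*x + 0.6498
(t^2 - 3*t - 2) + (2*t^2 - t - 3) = 3*t^2 - 4*t - 5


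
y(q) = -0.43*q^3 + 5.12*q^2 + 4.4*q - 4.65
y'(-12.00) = -304.24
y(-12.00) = 1422.87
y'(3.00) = 23.51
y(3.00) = 43.02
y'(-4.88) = -76.29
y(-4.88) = 145.78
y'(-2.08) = -22.48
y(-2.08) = 12.22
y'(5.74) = 20.68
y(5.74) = 107.98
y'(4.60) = 24.21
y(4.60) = 82.07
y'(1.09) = 14.03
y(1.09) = 5.67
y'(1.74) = 18.31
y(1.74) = 16.24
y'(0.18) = 6.20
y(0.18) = -3.69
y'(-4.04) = -58.02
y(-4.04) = 89.49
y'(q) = -1.29*q^2 + 10.24*q + 4.4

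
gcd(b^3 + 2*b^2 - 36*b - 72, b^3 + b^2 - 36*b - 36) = b^2 - 36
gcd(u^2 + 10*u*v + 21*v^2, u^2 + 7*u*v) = u + 7*v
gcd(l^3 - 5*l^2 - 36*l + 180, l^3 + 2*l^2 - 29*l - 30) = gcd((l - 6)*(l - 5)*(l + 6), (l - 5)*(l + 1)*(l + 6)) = l^2 + l - 30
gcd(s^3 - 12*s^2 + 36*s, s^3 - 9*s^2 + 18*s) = s^2 - 6*s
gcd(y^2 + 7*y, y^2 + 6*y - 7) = y + 7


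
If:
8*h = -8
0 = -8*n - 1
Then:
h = -1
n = -1/8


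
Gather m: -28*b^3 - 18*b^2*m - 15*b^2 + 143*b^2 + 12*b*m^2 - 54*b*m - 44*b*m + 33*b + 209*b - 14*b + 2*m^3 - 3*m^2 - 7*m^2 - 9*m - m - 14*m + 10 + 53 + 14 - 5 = -28*b^3 + 128*b^2 + 228*b + 2*m^3 + m^2*(12*b - 10) + m*(-18*b^2 - 98*b - 24) + 72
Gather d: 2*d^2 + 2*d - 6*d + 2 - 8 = 2*d^2 - 4*d - 6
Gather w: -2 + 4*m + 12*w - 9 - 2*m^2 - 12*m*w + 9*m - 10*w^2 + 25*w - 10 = -2*m^2 + 13*m - 10*w^2 + w*(37 - 12*m) - 21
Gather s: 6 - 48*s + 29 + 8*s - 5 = 30 - 40*s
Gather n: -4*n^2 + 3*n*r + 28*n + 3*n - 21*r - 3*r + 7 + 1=-4*n^2 + n*(3*r + 31) - 24*r + 8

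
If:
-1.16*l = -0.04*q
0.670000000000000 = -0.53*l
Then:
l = -1.26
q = -36.66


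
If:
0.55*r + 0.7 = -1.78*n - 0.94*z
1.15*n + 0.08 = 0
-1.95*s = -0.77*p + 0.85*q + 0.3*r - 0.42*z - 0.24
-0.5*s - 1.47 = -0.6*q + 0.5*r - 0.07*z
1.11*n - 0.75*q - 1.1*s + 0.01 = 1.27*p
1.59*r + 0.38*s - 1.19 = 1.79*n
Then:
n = -0.07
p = -0.22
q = 2.28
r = 1.00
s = -1.37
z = -1.20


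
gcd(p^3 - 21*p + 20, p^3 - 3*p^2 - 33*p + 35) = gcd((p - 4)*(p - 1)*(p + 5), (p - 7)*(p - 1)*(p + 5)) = p^2 + 4*p - 5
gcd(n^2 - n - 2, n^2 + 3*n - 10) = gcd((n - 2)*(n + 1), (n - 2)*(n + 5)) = n - 2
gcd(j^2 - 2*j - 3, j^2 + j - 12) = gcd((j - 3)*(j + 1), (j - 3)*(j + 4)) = j - 3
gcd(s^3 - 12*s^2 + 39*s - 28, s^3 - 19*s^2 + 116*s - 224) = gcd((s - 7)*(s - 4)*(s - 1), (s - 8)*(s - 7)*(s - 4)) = s^2 - 11*s + 28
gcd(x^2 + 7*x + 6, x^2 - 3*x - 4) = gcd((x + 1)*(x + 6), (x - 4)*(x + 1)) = x + 1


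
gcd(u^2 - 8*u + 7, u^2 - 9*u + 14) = u - 7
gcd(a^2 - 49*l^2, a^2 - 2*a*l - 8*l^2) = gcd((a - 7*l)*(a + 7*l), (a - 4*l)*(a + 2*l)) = 1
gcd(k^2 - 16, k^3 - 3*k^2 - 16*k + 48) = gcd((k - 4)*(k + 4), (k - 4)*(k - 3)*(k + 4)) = k^2 - 16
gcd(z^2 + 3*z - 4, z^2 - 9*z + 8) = z - 1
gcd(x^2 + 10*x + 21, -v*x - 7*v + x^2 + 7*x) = x + 7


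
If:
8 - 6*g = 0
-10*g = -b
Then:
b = 40/3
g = 4/3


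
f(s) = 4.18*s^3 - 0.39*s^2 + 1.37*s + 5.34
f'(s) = 12.54*s^2 - 0.78*s + 1.37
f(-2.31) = -51.43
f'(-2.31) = 70.09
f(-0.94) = 0.24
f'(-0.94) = 13.18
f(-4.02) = -278.02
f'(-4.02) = 207.16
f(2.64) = 83.15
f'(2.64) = 86.71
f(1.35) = 16.76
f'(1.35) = 23.17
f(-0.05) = 5.27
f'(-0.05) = 1.44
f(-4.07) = -288.51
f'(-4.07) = 212.27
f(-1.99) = -31.87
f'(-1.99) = 52.58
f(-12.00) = -7290.30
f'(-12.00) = 1816.49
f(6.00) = 902.40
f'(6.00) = 448.13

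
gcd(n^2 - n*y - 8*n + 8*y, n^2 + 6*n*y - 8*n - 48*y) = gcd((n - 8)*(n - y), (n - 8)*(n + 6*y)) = n - 8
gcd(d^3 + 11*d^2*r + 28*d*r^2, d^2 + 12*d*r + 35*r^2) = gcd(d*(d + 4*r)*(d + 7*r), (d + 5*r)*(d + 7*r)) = d + 7*r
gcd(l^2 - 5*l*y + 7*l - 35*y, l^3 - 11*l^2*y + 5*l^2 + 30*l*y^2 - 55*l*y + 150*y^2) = -l + 5*y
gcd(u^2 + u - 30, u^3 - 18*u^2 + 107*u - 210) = u - 5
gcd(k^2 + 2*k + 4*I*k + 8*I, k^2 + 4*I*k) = k + 4*I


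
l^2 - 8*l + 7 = (l - 7)*(l - 1)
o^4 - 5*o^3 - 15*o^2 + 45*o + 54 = (o - 6)*(o - 3)*(o + 1)*(o + 3)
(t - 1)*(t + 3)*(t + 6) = t^3 + 8*t^2 + 9*t - 18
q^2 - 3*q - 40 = (q - 8)*(q + 5)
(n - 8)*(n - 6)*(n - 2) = n^3 - 16*n^2 + 76*n - 96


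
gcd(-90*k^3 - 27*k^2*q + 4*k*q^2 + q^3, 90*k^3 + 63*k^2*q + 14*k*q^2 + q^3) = 18*k^2 + 9*k*q + q^2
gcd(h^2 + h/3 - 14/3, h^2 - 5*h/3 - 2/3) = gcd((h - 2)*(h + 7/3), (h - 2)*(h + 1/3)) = h - 2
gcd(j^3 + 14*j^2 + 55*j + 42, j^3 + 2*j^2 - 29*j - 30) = j^2 + 7*j + 6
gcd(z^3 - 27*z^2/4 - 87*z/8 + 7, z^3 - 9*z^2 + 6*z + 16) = z - 8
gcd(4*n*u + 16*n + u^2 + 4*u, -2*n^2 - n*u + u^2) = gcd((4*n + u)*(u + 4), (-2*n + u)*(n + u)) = 1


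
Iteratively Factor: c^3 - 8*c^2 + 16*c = (c)*(c^2 - 8*c + 16) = c*(c - 4)*(c - 4)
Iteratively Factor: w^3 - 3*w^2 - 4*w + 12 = (w - 3)*(w^2 - 4) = (w - 3)*(w - 2)*(w + 2)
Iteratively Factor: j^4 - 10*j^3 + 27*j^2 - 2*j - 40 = (j - 5)*(j^3 - 5*j^2 + 2*j + 8) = (j - 5)*(j + 1)*(j^2 - 6*j + 8) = (j - 5)*(j - 4)*(j + 1)*(j - 2)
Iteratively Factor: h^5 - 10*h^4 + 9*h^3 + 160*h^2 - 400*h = (h - 5)*(h^4 - 5*h^3 - 16*h^2 + 80*h) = (h - 5)*(h - 4)*(h^3 - h^2 - 20*h) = (h - 5)*(h - 4)*(h + 4)*(h^2 - 5*h) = (h - 5)^2*(h - 4)*(h + 4)*(h)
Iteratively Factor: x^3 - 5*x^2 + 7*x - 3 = (x - 3)*(x^2 - 2*x + 1) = (x - 3)*(x - 1)*(x - 1)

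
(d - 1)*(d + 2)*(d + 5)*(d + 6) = d^4 + 12*d^3 + 39*d^2 + 8*d - 60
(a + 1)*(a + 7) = a^2 + 8*a + 7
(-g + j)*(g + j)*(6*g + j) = -6*g^3 - g^2*j + 6*g*j^2 + j^3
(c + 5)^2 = c^2 + 10*c + 25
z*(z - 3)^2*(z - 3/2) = z^4 - 15*z^3/2 + 18*z^2 - 27*z/2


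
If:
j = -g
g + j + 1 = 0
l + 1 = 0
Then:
No Solution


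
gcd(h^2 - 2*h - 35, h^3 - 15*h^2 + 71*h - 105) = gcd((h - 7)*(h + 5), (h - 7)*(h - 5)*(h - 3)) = h - 7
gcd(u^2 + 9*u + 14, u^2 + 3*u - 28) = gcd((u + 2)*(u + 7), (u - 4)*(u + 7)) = u + 7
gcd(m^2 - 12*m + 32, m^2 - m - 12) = m - 4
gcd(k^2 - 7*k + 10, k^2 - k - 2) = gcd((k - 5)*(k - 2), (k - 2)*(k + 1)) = k - 2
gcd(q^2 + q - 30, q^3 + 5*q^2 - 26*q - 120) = q^2 + q - 30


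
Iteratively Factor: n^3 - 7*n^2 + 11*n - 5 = (n - 1)*(n^2 - 6*n + 5) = (n - 1)^2*(n - 5)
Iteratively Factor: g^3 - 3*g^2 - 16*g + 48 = (g - 4)*(g^2 + g - 12) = (g - 4)*(g + 4)*(g - 3)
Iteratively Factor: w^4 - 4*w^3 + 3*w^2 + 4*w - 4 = (w - 2)*(w^3 - 2*w^2 - w + 2) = (w - 2)^2*(w^2 - 1) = (w - 2)^2*(w + 1)*(w - 1)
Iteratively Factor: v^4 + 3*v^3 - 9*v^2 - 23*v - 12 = (v + 4)*(v^3 - v^2 - 5*v - 3) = (v + 1)*(v + 4)*(v^2 - 2*v - 3) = (v - 3)*(v + 1)*(v + 4)*(v + 1)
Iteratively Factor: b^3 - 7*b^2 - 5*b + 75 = (b - 5)*(b^2 - 2*b - 15) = (b - 5)^2*(b + 3)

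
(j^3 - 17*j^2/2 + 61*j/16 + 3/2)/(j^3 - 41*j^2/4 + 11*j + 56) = (16*j^2 - 8*j - 3)/(4*(4*j^2 - 9*j - 28))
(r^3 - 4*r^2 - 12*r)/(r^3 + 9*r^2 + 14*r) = (r - 6)/(r + 7)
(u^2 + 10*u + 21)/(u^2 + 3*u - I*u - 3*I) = (u + 7)/(u - I)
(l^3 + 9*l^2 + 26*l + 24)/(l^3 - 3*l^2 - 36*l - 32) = (l^2 + 5*l + 6)/(l^2 - 7*l - 8)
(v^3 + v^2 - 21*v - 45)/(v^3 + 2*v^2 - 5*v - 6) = (v^2 - 2*v - 15)/(v^2 - v - 2)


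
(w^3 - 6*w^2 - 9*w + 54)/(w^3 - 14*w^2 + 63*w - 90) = (w + 3)/(w - 5)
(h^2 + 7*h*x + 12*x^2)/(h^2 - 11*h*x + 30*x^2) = (h^2 + 7*h*x + 12*x^2)/(h^2 - 11*h*x + 30*x^2)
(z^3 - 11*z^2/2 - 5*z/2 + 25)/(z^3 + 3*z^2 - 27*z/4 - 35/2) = 2*(z - 5)/(2*z + 7)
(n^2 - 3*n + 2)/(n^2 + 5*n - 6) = (n - 2)/(n + 6)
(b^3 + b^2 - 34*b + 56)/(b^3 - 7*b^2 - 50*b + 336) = (b^2 - 6*b + 8)/(b^2 - 14*b + 48)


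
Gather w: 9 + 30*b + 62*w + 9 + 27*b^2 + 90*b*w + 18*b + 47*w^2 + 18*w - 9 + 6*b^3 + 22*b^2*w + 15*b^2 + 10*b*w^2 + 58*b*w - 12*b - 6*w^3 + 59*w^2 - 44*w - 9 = 6*b^3 + 42*b^2 + 36*b - 6*w^3 + w^2*(10*b + 106) + w*(22*b^2 + 148*b + 36)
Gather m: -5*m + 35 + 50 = 85 - 5*m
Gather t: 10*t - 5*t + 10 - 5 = 5*t + 5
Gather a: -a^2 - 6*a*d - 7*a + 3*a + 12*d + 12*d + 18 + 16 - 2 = -a^2 + a*(-6*d - 4) + 24*d + 32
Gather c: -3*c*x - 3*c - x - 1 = c*(-3*x - 3) - x - 1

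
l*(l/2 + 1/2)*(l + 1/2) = l^3/2 + 3*l^2/4 + l/4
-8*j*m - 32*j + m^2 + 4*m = (-8*j + m)*(m + 4)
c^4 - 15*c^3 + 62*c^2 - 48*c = c*(c - 8)*(c - 6)*(c - 1)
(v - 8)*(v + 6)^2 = v^3 + 4*v^2 - 60*v - 288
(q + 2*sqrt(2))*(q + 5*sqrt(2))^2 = q^3 + 12*sqrt(2)*q^2 + 90*q + 100*sqrt(2)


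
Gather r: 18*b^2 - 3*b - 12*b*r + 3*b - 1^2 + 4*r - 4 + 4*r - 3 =18*b^2 + r*(8 - 12*b) - 8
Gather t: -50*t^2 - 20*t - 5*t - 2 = -50*t^2 - 25*t - 2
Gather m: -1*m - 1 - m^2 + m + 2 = 1 - m^2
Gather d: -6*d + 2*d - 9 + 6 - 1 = -4*d - 4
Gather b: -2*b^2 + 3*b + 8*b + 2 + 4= -2*b^2 + 11*b + 6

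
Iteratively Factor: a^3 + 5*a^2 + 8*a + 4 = (a + 2)*(a^2 + 3*a + 2) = (a + 1)*(a + 2)*(a + 2)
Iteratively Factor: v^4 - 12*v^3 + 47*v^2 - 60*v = (v - 5)*(v^3 - 7*v^2 + 12*v) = (v - 5)*(v - 3)*(v^2 - 4*v) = v*(v - 5)*(v - 3)*(v - 4)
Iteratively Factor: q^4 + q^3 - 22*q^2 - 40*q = (q + 2)*(q^3 - q^2 - 20*q) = (q + 2)*(q + 4)*(q^2 - 5*q) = (q - 5)*(q + 2)*(q + 4)*(q)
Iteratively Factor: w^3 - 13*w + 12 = (w + 4)*(w^2 - 4*w + 3) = (w - 1)*(w + 4)*(w - 3)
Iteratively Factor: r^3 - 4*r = (r - 2)*(r^2 + 2*r) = r*(r - 2)*(r + 2)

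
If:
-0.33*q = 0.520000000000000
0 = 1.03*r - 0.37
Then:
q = -1.58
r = 0.36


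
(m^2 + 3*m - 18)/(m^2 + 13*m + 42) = (m - 3)/(m + 7)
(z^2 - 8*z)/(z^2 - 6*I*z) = (z - 8)/(z - 6*I)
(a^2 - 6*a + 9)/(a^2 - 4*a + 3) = (a - 3)/(a - 1)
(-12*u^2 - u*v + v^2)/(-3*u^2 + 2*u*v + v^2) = (4*u - v)/(u - v)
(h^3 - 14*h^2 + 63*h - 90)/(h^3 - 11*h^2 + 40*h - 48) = (h^2 - 11*h + 30)/(h^2 - 8*h + 16)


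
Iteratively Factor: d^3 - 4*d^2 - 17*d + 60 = (d - 5)*(d^2 + d - 12) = (d - 5)*(d + 4)*(d - 3)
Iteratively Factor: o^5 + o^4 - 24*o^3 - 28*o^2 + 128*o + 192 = (o - 4)*(o^4 + 5*o^3 - 4*o^2 - 44*o - 48) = (o - 4)*(o - 3)*(o^3 + 8*o^2 + 20*o + 16) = (o - 4)*(o - 3)*(o + 2)*(o^2 + 6*o + 8) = (o - 4)*(o - 3)*(o + 2)^2*(o + 4)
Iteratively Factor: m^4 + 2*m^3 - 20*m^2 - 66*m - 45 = (m + 3)*(m^3 - m^2 - 17*m - 15) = (m - 5)*(m + 3)*(m^2 + 4*m + 3) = (m - 5)*(m + 3)^2*(m + 1)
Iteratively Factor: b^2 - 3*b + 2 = (b - 1)*(b - 2)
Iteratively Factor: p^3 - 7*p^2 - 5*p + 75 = (p - 5)*(p^2 - 2*p - 15) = (p - 5)^2*(p + 3)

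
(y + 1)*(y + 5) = y^2 + 6*y + 5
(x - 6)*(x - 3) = x^2 - 9*x + 18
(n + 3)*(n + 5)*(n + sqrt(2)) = n^3 + sqrt(2)*n^2 + 8*n^2 + 8*sqrt(2)*n + 15*n + 15*sqrt(2)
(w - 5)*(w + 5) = w^2 - 25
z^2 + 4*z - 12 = (z - 2)*(z + 6)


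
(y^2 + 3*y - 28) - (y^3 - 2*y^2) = -y^3 + 3*y^2 + 3*y - 28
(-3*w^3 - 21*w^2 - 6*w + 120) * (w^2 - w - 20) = -3*w^5 - 18*w^4 + 75*w^3 + 546*w^2 - 2400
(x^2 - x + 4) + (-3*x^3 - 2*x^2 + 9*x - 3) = -3*x^3 - x^2 + 8*x + 1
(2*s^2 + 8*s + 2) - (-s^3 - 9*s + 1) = s^3 + 2*s^2 + 17*s + 1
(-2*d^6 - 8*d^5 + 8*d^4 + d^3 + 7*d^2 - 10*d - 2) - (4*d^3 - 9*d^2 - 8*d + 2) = -2*d^6 - 8*d^5 + 8*d^4 - 3*d^3 + 16*d^2 - 2*d - 4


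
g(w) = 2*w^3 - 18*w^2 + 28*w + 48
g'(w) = 6*w^2 - 36*w + 28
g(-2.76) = -208.45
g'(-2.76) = 173.07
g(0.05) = 49.36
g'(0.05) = 26.22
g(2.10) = 45.94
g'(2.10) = -21.14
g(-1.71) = -62.51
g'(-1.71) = 107.10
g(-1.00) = 0.00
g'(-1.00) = 70.00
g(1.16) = 59.38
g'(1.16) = -5.69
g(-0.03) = 47.14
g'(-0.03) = 29.09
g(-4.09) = -504.46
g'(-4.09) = 275.61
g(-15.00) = -11172.00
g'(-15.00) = 1918.00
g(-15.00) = -11172.00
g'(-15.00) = 1918.00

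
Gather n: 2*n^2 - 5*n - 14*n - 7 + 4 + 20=2*n^2 - 19*n + 17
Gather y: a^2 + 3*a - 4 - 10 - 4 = a^2 + 3*a - 18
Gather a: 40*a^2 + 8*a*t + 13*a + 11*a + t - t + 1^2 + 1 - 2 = 40*a^2 + a*(8*t + 24)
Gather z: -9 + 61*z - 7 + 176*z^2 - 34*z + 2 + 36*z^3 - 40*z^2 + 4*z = 36*z^3 + 136*z^2 + 31*z - 14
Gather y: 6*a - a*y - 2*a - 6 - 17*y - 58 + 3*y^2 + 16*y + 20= 4*a + 3*y^2 + y*(-a - 1) - 44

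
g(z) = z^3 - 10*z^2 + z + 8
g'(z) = 3*z^2 - 20*z + 1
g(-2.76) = -91.96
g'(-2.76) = 79.05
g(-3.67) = -179.79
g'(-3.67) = 114.81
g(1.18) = -3.10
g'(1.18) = -18.42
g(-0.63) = 3.15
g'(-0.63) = 14.79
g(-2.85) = -99.22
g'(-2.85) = 82.37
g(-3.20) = -130.37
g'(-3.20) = 95.72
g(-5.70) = -507.79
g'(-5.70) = 212.47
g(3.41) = -65.22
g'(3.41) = -32.32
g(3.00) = -52.00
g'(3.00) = -32.00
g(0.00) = 8.00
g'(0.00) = 1.00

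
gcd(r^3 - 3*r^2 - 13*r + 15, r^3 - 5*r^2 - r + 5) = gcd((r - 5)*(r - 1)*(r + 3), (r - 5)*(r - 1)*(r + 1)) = r^2 - 6*r + 5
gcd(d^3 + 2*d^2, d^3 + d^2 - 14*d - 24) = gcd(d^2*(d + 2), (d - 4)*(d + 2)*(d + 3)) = d + 2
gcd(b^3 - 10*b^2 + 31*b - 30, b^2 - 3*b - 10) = b - 5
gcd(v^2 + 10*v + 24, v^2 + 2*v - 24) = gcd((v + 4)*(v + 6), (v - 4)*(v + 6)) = v + 6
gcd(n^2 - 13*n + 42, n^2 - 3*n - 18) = n - 6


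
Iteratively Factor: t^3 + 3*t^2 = (t + 3)*(t^2) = t*(t + 3)*(t)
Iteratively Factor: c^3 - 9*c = (c + 3)*(c^2 - 3*c) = c*(c + 3)*(c - 3)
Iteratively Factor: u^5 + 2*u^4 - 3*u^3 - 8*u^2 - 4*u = (u + 1)*(u^4 + u^3 - 4*u^2 - 4*u) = (u + 1)^2*(u^3 - 4*u) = u*(u + 1)^2*(u^2 - 4) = u*(u + 1)^2*(u + 2)*(u - 2)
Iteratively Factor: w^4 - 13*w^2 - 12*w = (w + 1)*(w^3 - w^2 - 12*w) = (w - 4)*(w + 1)*(w^2 + 3*w) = w*(w - 4)*(w + 1)*(w + 3)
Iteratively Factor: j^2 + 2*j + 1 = (j + 1)*(j + 1)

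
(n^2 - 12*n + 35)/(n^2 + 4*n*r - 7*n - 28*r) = (n - 5)/(n + 4*r)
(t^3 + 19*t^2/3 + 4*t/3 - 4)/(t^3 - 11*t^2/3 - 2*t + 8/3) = (t + 6)/(t - 4)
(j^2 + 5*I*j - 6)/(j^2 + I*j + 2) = (j + 3*I)/(j - I)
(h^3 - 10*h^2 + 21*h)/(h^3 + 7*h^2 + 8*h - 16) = h*(h^2 - 10*h + 21)/(h^3 + 7*h^2 + 8*h - 16)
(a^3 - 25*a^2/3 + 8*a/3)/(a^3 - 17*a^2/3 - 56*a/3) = (3*a - 1)/(3*a + 7)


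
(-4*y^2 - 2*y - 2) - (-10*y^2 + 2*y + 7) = 6*y^2 - 4*y - 9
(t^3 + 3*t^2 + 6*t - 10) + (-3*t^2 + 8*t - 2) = t^3 + 14*t - 12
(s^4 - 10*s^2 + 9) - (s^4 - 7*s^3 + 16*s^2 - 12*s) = 7*s^3 - 26*s^2 + 12*s + 9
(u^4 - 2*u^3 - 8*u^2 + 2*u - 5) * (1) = u^4 - 2*u^3 - 8*u^2 + 2*u - 5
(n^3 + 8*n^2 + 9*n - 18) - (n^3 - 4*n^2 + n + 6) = 12*n^2 + 8*n - 24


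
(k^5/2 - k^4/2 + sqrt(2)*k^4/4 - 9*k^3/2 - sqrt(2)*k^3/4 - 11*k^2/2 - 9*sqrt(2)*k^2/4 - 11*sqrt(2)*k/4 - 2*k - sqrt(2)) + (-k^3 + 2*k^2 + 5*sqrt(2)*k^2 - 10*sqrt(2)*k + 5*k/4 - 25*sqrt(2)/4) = k^5/2 - k^4/2 + sqrt(2)*k^4/4 - 11*k^3/2 - sqrt(2)*k^3/4 - 7*k^2/2 + 11*sqrt(2)*k^2/4 - 51*sqrt(2)*k/4 - 3*k/4 - 29*sqrt(2)/4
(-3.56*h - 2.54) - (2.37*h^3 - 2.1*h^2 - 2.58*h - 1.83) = -2.37*h^3 + 2.1*h^2 - 0.98*h - 0.71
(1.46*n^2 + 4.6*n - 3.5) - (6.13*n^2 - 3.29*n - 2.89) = -4.67*n^2 + 7.89*n - 0.61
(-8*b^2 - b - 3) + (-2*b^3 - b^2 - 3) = -2*b^3 - 9*b^2 - b - 6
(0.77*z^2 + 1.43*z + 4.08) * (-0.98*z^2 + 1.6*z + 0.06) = -0.7546*z^4 - 0.1694*z^3 - 1.6642*z^2 + 6.6138*z + 0.2448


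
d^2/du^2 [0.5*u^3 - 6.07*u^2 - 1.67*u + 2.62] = 3.0*u - 12.14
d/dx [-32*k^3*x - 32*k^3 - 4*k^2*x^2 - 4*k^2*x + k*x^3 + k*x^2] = k*(-32*k^2 - 8*k*x - 4*k + 3*x^2 + 2*x)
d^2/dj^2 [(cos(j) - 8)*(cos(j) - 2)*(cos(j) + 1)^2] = -16*sin(j)^4 + 8*sin(j)^2 - 16*cos(j) + 18*cos(3*j) + 2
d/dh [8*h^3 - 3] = 24*h^2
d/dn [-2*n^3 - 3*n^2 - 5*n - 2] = -6*n^2 - 6*n - 5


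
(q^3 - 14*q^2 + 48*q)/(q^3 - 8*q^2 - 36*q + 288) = q/(q + 6)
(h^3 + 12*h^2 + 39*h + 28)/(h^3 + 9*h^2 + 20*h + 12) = (h^2 + 11*h + 28)/(h^2 + 8*h + 12)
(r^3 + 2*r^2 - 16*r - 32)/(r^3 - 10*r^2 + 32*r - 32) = (r^2 + 6*r + 8)/(r^2 - 6*r + 8)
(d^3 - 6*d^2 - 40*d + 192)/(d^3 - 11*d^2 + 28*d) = (d^2 - 2*d - 48)/(d*(d - 7))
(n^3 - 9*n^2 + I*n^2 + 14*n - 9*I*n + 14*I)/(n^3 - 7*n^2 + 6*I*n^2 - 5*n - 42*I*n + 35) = (n - 2)/(n + 5*I)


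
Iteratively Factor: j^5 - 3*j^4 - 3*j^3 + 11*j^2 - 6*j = (j - 1)*(j^4 - 2*j^3 - 5*j^2 + 6*j) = (j - 1)^2*(j^3 - j^2 - 6*j) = j*(j - 1)^2*(j^2 - j - 6) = j*(j - 1)^2*(j + 2)*(j - 3)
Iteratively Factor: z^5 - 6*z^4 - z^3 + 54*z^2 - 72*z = (z + 3)*(z^4 - 9*z^3 + 26*z^2 - 24*z) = (z - 2)*(z + 3)*(z^3 - 7*z^2 + 12*z) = (z - 4)*(z - 2)*(z + 3)*(z^2 - 3*z) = (z - 4)*(z - 3)*(z - 2)*(z + 3)*(z)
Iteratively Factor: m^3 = (m)*(m^2) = m^2*(m)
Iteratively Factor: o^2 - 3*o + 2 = (o - 1)*(o - 2)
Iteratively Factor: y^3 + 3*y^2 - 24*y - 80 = (y + 4)*(y^2 - y - 20) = (y - 5)*(y + 4)*(y + 4)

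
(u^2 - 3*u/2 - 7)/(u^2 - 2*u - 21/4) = 2*(u + 2)/(2*u + 3)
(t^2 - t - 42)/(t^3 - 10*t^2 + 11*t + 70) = (t + 6)/(t^2 - 3*t - 10)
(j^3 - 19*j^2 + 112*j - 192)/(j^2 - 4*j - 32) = (j^2 - 11*j + 24)/(j + 4)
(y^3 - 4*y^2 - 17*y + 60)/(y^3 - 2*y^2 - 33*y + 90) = (y + 4)/(y + 6)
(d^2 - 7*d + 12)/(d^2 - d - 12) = (d - 3)/(d + 3)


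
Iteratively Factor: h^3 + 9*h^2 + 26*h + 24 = (h + 2)*(h^2 + 7*h + 12) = (h + 2)*(h + 3)*(h + 4)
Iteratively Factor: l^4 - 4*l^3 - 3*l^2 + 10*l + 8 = (l - 2)*(l^3 - 2*l^2 - 7*l - 4) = (l - 4)*(l - 2)*(l^2 + 2*l + 1) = (l - 4)*(l - 2)*(l + 1)*(l + 1)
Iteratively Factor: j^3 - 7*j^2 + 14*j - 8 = (j - 2)*(j^2 - 5*j + 4) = (j - 2)*(j - 1)*(j - 4)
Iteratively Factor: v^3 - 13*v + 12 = (v - 3)*(v^2 + 3*v - 4) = (v - 3)*(v - 1)*(v + 4)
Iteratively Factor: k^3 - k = (k)*(k^2 - 1) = k*(k + 1)*(k - 1)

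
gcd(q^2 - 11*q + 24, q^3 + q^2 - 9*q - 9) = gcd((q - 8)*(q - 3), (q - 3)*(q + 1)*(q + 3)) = q - 3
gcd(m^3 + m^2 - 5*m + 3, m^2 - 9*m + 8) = m - 1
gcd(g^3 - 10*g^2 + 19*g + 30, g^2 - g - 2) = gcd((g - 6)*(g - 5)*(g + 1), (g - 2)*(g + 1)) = g + 1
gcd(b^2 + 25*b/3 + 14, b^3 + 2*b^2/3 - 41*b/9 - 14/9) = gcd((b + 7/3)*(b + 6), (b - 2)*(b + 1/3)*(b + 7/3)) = b + 7/3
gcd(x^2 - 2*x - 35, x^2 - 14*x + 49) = x - 7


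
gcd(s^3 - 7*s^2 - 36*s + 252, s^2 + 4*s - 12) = s + 6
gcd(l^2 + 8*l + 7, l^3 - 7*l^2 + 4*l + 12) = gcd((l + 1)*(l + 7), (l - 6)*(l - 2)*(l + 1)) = l + 1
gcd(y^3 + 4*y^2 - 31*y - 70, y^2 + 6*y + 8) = y + 2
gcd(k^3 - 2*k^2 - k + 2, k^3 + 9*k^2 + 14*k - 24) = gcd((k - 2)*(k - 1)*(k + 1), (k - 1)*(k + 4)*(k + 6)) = k - 1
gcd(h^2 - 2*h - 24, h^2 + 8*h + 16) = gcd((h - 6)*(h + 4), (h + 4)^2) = h + 4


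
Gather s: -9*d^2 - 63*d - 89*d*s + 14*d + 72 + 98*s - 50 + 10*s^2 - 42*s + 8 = -9*d^2 - 49*d + 10*s^2 + s*(56 - 89*d) + 30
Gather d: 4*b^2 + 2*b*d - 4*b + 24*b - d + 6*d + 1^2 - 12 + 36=4*b^2 + 20*b + d*(2*b + 5) + 25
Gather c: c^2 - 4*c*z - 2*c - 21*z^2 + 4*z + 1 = c^2 + c*(-4*z - 2) - 21*z^2 + 4*z + 1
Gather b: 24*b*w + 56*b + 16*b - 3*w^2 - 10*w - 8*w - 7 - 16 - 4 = b*(24*w + 72) - 3*w^2 - 18*w - 27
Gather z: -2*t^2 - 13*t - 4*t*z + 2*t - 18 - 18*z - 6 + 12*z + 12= -2*t^2 - 11*t + z*(-4*t - 6) - 12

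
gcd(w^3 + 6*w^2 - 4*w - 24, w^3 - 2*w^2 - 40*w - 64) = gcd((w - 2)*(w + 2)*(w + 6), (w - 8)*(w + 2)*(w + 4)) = w + 2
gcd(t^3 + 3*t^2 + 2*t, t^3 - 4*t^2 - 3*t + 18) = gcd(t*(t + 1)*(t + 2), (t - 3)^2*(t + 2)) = t + 2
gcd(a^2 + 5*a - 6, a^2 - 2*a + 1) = a - 1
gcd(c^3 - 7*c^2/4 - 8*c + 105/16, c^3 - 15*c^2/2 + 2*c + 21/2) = 1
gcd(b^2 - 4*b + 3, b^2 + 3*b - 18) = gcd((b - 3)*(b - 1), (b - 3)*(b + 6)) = b - 3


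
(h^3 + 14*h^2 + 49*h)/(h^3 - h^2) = (h^2 + 14*h + 49)/(h*(h - 1))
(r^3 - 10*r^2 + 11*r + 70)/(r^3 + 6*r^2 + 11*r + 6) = (r^2 - 12*r + 35)/(r^2 + 4*r + 3)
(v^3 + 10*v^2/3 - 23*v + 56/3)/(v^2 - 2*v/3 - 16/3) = (v^2 + 6*v - 7)/(v + 2)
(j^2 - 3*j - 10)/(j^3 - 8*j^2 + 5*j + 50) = 1/(j - 5)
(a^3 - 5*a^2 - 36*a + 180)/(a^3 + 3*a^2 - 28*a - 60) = (a - 6)/(a + 2)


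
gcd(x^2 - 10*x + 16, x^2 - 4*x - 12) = 1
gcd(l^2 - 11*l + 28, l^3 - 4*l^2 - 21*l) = l - 7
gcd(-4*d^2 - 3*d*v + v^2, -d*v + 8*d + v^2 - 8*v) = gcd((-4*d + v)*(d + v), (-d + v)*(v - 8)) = 1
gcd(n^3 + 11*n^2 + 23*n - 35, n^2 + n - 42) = n + 7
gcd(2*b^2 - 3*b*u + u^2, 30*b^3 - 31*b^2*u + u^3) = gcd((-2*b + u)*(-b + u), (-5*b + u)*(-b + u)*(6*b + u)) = -b + u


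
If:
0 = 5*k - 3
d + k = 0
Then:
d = -3/5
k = 3/5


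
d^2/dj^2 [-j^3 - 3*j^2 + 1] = -6*j - 6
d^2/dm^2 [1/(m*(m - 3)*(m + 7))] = 2*(6*m^4 + 32*m^3 - 15*m^2 - 252*m + 441)/(m^3*(m^6 + 12*m^5 - 15*m^4 - 440*m^3 + 315*m^2 + 5292*m - 9261))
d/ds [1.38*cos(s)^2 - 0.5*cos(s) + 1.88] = (0.5 - 2.76*cos(s))*sin(s)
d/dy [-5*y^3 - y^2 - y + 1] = -15*y^2 - 2*y - 1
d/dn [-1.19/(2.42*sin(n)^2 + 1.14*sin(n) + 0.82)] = (5.7596*sin(n) + 1.3566)*cos(n)/(2.42*sin(n)^2 + 1.14*sin(n) + 0.82)^2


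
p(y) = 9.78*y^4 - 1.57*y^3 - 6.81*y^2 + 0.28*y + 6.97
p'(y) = 39.12*y^3 - 4.71*y^2 - 13.62*y + 0.28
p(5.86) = 10991.48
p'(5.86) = 7630.85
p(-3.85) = 2143.28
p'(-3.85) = -2249.54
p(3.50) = 1324.82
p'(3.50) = 1572.18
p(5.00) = 5754.37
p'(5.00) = 4704.43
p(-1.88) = 114.98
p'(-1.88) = -250.70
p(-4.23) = 3133.89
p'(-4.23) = -2987.26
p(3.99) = 2278.68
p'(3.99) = 2355.90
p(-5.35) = 8063.21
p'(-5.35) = -6052.13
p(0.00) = 6.97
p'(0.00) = 0.28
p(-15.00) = 498881.77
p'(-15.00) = -132885.17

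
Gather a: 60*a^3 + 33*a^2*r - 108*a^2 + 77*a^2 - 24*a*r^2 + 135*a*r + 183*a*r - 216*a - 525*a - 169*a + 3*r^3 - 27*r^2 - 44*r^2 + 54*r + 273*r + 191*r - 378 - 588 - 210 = 60*a^3 + a^2*(33*r - 31) + a*(-24*r^2 + 318*r - 910) + 3*r^3 - 71*r^2 + 518*r - 1176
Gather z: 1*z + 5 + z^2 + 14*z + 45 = z^2 + 15*z + 50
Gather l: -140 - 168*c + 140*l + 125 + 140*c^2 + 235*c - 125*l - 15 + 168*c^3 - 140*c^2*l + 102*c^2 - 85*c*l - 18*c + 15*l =168*c^3 + 242*c^2 + 49*c + l*(-140*c^2 - 85*c + 30) - 30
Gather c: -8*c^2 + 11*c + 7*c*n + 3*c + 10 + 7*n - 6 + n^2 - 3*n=-8*c^2 + c*(7*n + 14) + n^2 + 4*n + 4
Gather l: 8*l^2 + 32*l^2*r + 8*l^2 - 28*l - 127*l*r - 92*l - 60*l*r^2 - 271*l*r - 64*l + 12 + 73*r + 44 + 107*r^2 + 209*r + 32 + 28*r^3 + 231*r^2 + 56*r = l^2*(32*r + 16) + l*(-60*r^2 - 398*r - 184) + 28*r^3 + 338*r^2 + 338*r + 88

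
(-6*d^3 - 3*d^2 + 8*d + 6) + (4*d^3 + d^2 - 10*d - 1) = -2*d^3 - 2*d^2 - 2*d + 5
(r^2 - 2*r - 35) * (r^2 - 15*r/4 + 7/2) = r^4 - 23*r^3/4 - 24*r^2 + 497*r/4 - 245/2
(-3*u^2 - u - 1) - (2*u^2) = -5*u^2 - u - 1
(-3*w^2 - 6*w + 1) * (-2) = 6*w^2 + 12*w - 2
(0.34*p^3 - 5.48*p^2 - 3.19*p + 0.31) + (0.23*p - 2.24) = 0.34*p^3 - 5.48*p^2 - 2.96*p - 1.93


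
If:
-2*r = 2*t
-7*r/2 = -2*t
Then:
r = 0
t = 0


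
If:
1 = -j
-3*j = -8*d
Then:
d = -3/8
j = -1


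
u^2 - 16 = (u - 4)*(u + 4)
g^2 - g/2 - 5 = (g - 5/2)*(g + 2)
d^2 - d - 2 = (d - 2)*(d + 1)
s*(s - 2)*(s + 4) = s^3 + 2*s^2 - 8*s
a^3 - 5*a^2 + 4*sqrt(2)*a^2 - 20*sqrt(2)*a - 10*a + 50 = (a - 5)*(a - sqrt(2))*(a + 5*sqrt(2))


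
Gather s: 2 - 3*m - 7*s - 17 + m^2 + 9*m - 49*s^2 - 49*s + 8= m^2 + 6*m - 49*s^2 - 56*s - 7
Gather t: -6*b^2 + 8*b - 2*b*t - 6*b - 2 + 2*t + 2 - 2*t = -6*b^2 - 2*b*t + 2*b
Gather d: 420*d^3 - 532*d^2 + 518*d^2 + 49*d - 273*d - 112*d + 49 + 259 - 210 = 420*d^3 - 14*d^2 - 336*d + 98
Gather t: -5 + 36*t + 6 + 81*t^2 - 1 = 81*t^2 + 36*t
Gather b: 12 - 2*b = 12 - 2*b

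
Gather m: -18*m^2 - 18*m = -18*m^2 - 18*m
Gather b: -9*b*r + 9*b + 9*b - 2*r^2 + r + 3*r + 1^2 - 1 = b*(18 - 9*r) - 2*r^2 + 4*r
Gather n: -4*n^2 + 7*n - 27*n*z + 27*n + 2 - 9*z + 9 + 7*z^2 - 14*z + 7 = -4*n^2 + n*(34 - 27*z) + 7*z^2 - 23*z + 18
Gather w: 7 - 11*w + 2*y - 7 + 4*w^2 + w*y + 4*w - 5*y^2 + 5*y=4*w^2 + w*(y - 7) - 5*y^2 + 7*y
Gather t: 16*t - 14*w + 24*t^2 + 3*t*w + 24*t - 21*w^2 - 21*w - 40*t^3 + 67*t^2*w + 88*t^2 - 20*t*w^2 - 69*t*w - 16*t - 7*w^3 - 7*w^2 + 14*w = -40*t^3 + t^2*(67*w + 112) + t*(-20*w^2 - 66*w + 24) - 7*w^3 - 28*w^2 - 21*w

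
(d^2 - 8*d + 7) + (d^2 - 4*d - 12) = 2*d^2 - 12*d - 5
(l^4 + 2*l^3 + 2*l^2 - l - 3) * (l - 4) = l^5 - 2*l^4 - 6*l^3 - 9*l^2 + l + 12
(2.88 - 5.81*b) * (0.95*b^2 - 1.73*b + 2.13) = -5.5195*b^3 + 12.7873*b^2 - 17.3577*b + 6.1344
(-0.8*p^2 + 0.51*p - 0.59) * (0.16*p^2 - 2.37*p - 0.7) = -0.128*p^4 + 1.9776*p^3 - 0.7431*p^2 + 1.0413*p + 0.413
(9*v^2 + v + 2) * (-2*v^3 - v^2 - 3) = -18*v^5 - 11*v^4 - 5*v^3 - 29*v^2 - 3*v - 6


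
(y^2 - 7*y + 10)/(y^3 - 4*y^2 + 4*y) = (y - 5)/(y*(y - 2))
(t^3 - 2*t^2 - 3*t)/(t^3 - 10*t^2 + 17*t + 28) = t*(t - 3)/(t^2 - 11*t + 28)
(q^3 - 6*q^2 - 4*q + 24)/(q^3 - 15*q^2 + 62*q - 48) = (q^2 - 4)/(q^2 - 9*q + 8)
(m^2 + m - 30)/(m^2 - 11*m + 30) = (m + 6)/(m - 6)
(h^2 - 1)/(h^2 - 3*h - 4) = (h - 1)/(h - 4)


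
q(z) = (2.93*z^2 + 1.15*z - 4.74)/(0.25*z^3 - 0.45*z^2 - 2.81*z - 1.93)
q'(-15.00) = -0.04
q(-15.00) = -0.70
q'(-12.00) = -0.07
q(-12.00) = -0.87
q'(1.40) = -1.36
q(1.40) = -0.43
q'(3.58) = -6.87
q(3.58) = -5.87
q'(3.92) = -15.10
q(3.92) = -9.33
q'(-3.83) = -1.02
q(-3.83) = -2.86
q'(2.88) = -2.63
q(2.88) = -2.94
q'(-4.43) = -0.65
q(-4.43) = -2.38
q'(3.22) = -3.88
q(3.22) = -4.02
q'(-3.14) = -2.19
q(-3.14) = -3.89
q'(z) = (5.86*z + 1.15)/(0.25*z^3 - 0.45*z^2 - 2.81*z - 1.93) + (-0.75*z^2 + 0.9*z + 2.81)*(2.93*z^2 + 1.15*z - 4.74)/(0.25*z^3 - 0.45*z^2 - 2.81*z - 1.93)^2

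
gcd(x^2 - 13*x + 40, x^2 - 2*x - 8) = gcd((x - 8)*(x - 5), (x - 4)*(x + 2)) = 1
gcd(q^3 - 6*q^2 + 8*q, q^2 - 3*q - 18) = 1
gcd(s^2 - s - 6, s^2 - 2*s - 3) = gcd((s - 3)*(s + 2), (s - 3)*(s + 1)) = s - 3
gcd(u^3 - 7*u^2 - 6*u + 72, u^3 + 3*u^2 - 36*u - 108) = u^2 - 3*u - 18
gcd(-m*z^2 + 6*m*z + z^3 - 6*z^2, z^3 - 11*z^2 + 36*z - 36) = z - 6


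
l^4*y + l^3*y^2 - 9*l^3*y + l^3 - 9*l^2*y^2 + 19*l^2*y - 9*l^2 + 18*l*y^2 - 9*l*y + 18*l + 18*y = (l - 6)*(l - 3)*(l + y)*(l*y + 1)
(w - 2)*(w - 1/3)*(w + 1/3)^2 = w^4 - 5*w^3/3 - 7*w^2/9 + 5*w/27 + 2/27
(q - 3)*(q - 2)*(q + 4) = q^3 - q^2 - 14*q + 24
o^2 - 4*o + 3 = (o - 3)*(o - 1)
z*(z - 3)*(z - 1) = z^3 - 4*z^2 + 3*z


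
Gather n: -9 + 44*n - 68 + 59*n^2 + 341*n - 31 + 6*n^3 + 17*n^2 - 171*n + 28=6*n^3 + 76*n^2 + 214*n - 80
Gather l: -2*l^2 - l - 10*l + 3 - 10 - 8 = -2*l^2 - 11*l - 15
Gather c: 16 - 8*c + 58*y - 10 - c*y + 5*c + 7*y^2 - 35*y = c*(-y - 3) + 7*y^2 + 23*y + 6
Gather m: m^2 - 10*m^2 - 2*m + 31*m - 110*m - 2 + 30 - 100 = -9*m^2 - 81*m - 72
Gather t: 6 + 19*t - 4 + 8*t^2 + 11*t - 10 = 8*t^2 + 30*t - 8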